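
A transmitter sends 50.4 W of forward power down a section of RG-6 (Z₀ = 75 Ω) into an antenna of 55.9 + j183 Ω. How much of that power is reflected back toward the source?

P_reflected ≈ 33.7 W

|Γ| = |(-19.1 + j183)/(130.9 + j183)| = 0.818
|Γ|² = 0.669
P_refl = |Γ|²·P_inc = 33.7 W, P_del = (1 − |Γ|²)·P_inc = 16.7 W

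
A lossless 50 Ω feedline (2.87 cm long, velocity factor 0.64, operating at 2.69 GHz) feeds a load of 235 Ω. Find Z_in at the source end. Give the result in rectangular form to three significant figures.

Z_in ≈ 29.3 + j61.9 Ω

λ = v/f = 0.64·c / 2.69 GHz = 0.0714 m
βl = 2π·l/λ = 2π × 0.402 = 145°
tan(βl) = tan(145°) = -0.707
Z_in = Z_0·(Z_L + jZ_0·tanβl)/(Z_0 + jZ_L·tanβl)
     = 50·(235 − j35.3)/(50 − j166)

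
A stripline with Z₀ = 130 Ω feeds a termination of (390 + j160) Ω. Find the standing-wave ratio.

Γ = (Z_L − Z_0)/(Z_L + Z_0) = (260 + j160)/(520 + j160)
|Γ| = 305/544 = 0.561
VSWR = (1 + |Γ|)/(1 − |Γ|) = 1.56/0.439

VSWR ≈ 3.56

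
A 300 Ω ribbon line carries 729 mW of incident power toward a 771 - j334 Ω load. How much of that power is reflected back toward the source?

P_reflected ≈ 193 mW

|Γ| = |(471 − j334)/(1071 − j334)| = 0.515
|Γ|² = 0.265
P_refl = |Γ|²·P_inc = 193 mW, P_del = (1 − |Γ|²)·P_inc = 536 mW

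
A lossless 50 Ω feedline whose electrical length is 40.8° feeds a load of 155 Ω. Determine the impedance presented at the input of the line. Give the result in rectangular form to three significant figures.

Z_in ≈ 33.1 − j45.5 Ω

tan(βl) = tan(40.8°) = 0.863
Z_in = Z_0·(Z_L + jZ_0·tanβl)/(Z_0 + jZ_L·tanβl)
     = 50·(155 + j43.2)/(50 + j134)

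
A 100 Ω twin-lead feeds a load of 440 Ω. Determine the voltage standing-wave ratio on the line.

Γ = (440 − 100)/(440 + 100) = 0.63
VSWR = (1 + 0.63)/(1 − 0.63)

VSWR ≈ 4.4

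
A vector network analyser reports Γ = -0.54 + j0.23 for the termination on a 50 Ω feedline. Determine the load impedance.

Z_L = Z_0·(1 + Γ)/(1 − Γ) = 50·(0.46 + j0.23)/(1.54 − j0.23)

Z_L ≈ 13.5 + j9.49 Ω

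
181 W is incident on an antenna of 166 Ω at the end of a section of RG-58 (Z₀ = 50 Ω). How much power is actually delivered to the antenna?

Γ = (166 − 50)/(166 + 50) = 0.537
|Γ|² = 0.288
P_refl = |Γ|²·P_inc = 52.2 W, P_del = (1 − |Γ|²)·P_inc = 129 W

P_delivered ≈ 129 W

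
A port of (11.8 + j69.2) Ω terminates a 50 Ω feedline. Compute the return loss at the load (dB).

RL ≈ 1.39 dB

Γ = (-38.2 + j69.2)/(61.8 + j69.2), |Γ| = 0.852
RL = −20·log₁₀|Γ| = −20·log₁₀(0.852)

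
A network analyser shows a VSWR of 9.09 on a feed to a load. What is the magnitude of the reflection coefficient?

|Γ| = (S − 1)/(S + 1) = (9.09 − 1)/(9.09 + 1) = 8.09/10.1

|Γ| ≈ 0.802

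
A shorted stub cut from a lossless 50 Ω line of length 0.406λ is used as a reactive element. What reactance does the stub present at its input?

βl = 2π × 0.406 = 146°
tan(βl) = -0.67
For a shorted stub, Z_in = jZ_0·tan(βl)

X_in ≈ -33.5 Ω (capacitive)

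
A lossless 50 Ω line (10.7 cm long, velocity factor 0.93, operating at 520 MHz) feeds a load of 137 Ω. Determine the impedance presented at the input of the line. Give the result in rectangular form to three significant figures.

λ = v/f = 0.93·c / 520 MHz = 0.537 m
βl = 2π·l/λ = 2π × 0.199 = 71.8°
tan(βl) = tan(71.8°) = 3.04
Z_in = Z_0·(Z_L + jZ_0·tanβl)/(Z_0 + jZ_L·tanβl)
     = 50·(137 + j152)/(50 + j417)

Z_in ≈ 19.9 − j14.1 Ω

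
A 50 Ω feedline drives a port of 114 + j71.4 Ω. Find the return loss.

RL ≈ 5.42 dB

Γ = (64 + j71.4)/(164 + j71.4), |Γ| = 0.536
RL = −20·log₁₀|Γ| = −20·log₁₀(0.536)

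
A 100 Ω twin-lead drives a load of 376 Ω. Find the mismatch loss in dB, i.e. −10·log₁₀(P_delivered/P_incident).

mismatch loss ≈ 1.78 dB

Γ = (376 − 100)/(376 + 100) = 0.58
|Γ|² = 0.336, so P_del/P_inc = 1 − |Γ|² = 0.664
ML = −10·log₁₀(1 − |Γ|²)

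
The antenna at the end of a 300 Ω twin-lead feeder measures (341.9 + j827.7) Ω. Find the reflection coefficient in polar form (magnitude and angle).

Γ = (Z_L − Z_0)/(Z_L + Z_0) = (41.9 + j827.7)/(641.9 + j827.7)
|Γ| = 829/1050 = 0.791

Γ ≈ 0.791 ∠ 34.9°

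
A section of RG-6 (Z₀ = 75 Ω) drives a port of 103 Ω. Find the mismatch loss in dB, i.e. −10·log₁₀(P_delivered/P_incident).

Γ = (103 − 75)/(103 + 75) = 0.157
|Γ|² = 0.0247, so P_del/P_inc = 1 − |Γ|² = 0.975
ML = −10·log₁₀(1 − |Γ|²)

mismatch loss ≈ 0.109 dB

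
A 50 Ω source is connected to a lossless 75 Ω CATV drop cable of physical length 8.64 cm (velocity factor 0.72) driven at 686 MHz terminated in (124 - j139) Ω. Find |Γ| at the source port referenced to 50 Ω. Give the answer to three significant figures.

λ = v/f = 0.72·c / 686 MHz = 0.315 m
βl = 2π·l/λ = 2π × 0.274 = 98.8°
tan(βl) = -6.47
Z_in = Z_0·(Z_L + jZ_0·tanβl)/(Z_0 + jZ_L·tanβl) = 22.6 + j34.8 Ω
Γ_s = (Z_in − Z_s)/(Z_in + Z_s) = (-27.4 + j34.8)/(72.6 + j34.8), |Γ_s| = 0.55

|Γ| ≈ 0.55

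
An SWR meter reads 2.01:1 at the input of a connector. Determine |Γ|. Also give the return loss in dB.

|Γ| = (S − 1)/(S + 1) = (2.01 − 1)/(2.01 + 1) = 1.01/3.01
RL = −20·log₁₀|Γ| = −20·log₁₀(0.336)

|Γ| ≈ 0.336; return loss ≈ 9.48 dB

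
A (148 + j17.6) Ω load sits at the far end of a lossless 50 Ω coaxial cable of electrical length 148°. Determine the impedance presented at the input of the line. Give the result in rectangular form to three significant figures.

tan(βl) = tan(148°) = -0.625
Z_in = Z_0·(Z_L + jZ_0·tanβl)/(Z_0 + jZ_L·tanβl)
     = 50·(148 − j13.6)/(61 − j92.5)

Z_in ≈ 41.9 + j52.4 Ω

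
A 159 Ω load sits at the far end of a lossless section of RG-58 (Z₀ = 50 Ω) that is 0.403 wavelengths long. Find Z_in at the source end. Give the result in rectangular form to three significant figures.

βl = 2π × 0.403 = 145°
tan(βl) = tan(145°) = -0.698
Z_in = Z_0·(Z_L + jZ_0·tanβl)/(Z_0 + jZ_L·tanβl)
     = 50·(159 − j34.9)/(50 − j111)

Z_in ≈ 39.9 + j53.7 Ω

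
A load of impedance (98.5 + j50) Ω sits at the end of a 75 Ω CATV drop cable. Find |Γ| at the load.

|Γ| ≈ 0.306

Γ = (Z_L − Z_0)/(Z_L + Z_0) = (23.5 + j50)/(173.5 + j50)
|Γ| = 55.2/181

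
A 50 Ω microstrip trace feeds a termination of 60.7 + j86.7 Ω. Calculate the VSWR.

VSWR ≈ 4.28

Γ = (Z_L − Z_0)/(Z_L + Z_0) = (10.7 + j86.7)/(110.7 + j86.7)
|Γ| = 87.4/141 = 0.621
VSWR = (1 + |Γ|)/(1 − |Γ|) = 1.62/0.379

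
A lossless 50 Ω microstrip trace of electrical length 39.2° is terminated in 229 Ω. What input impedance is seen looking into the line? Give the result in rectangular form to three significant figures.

tan(βl) = tan(39.2°) = 0.816
Z_in = Z_0·(Z_L + jZ_0·tanβl)/(Z_0 + jZ_L·tanβl)
     = 50·(229 + j40.8)/(50 + j187)

Z_in ≈ 25.5 − j54.5 Ω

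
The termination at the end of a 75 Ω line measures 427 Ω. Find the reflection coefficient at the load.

Γ = 0.701

Γ = (Z_L − Z_0)/(Z_L + Z_0) = (427 − 75)/(427 + 75) = 352/502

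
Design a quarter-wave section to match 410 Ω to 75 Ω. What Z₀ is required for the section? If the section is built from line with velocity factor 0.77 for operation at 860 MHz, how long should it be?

Z_qwt = √(Z_0·R_L) = √(75 × 410) = √30750
λ = 0.77·c/f = 0.269 m, so l = λ/4 = 0.0672 m

Z_qwt ≈ 175 Ω; length ≈ 6.72 cm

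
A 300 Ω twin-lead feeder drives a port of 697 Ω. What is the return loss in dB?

Γ = (697 − 300)/(697 + 300) = 0.398
RL = −20·log₁₀|Γ| = −20·log₁₀(0.398)

RL ≈ 8 dB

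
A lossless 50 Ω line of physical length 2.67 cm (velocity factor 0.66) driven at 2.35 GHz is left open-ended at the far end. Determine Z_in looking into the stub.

λ = v/f = 0.66·c / 2.35 GHz = 0.0843 m
βl = 2π·l/λ = 2π × 0.317 = 114°
tan(βl) = -2.24
For an open-ended stub, Z_in = −jZ_0·cot(βl) = −jZ_0/tan(βl)

Z_in ≈ +j22.3 Ω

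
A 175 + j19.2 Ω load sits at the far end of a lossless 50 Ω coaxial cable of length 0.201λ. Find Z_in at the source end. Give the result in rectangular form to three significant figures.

βl = 2π × 0.201 = 72.4°
tan(βl) = tan(72.4°) = 3.14
Z_in = Z_0·(Z_L + jZ_0·tanβl)/(Z_0 + jZ_L·tanβl)
     = 50·(175 + j176)/(-10.4 + j550)

Z_in ≈ 15.7 − j16.2 Ω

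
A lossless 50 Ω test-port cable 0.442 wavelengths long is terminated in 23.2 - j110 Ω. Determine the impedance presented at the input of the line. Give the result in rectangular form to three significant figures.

Z_in ≈ 465 − j291 Ω

βl = 2π × 0.442 = 159°
tan(βl) = tan(159°) = -0.381
Z_in = Z_0·(Z_L + jZ_0·tanβl)/(Z_0 + jZ_L·tanβl)
     = 50·(23.2 − j129)/(8.04 − j8.85)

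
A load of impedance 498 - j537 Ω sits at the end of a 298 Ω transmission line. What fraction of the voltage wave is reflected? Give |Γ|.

|Γ| ≈ 0.597

Γ = (Z_L − Z_0)/(Z_L + Z_0) = (200 − j537)/(796 − j537)
|Γ| = 573/960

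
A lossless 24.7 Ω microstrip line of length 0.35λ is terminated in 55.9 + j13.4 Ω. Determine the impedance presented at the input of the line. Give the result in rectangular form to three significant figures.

βl = 2π × 0.35 = 126°
tan(βl) = tan(126°) = -1.38
Z_in = Z_0·(Z_L + jZ_0·tanβl)/(Z_0 + jZ_L·tanβl)
     = 24.7·(55.9 − j20.6)/(43.1 − j76.9)

Z_in ≈ 12.7 + j10.8 Ω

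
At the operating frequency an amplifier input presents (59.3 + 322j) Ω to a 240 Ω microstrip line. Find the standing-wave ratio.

VSWR ≈ 11.5

Γ = (Z_L − Z_0)/(Z_L + Z_0) = (-180.7 + j322)/(299.3 + j322)
|Γ| = 369/440 = 0.84
VSWR = (1 + |Γ|)/(1 − |Γ|) = 1.84/0.16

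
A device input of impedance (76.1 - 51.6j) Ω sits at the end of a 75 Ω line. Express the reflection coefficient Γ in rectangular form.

Γ = (Z_L − Z_0)/(Z_L + Z_0) = (1.1 − j51.6)/(151.1 − j51.6)

Γ ≈ 0.111 − j0.304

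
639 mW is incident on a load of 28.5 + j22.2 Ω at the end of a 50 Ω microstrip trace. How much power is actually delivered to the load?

|Γ| = |(-21.5 + j22.2)/(78.5 + j22.2)| = 0.379
|Γ|² = 0.144
P_refl = |Γ|²·P_inc = 91.7 mW, P_del = (1 − |Γ|²)·P_inc = 547 mW

P_delivered ≈ 547 mW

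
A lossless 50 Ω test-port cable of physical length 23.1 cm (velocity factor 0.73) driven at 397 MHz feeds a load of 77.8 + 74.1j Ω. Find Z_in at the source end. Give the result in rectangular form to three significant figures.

λ = v/f = 0.73·c / 397 MHz = 0.552 m
βl = 2π·l/λ = 2π × 0.419 = 151°
tan(βl) = tan(151°) = -0.56
Z_in = Z_0·(Z_L + jZ_0·tanβl)/(Z_0 + jZ_L·tanβl)
     = 50·(77.8 + j46.1)/(91.5 − j43.6)

Z_in ≈ 24.9 + j37 Ω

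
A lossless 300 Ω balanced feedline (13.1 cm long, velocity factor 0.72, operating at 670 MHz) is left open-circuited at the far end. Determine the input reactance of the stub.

λ = v/f = 0.72·c / 670 MHz = 0.322 m
βl = 2π·l/λ = 2π × 0.406 = 146°
tan(βl) = -0.667
For an open-circuited stub, Z_in = −jZ_0·cot(βl) = −jZ_0/tan(βl)

X_in ≈ 450 Ω (inductive)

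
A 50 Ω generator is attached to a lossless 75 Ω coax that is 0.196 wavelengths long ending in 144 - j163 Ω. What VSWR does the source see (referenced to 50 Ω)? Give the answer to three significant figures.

βl = 2π × 0.196 = 70.6°
tan(βl) = 2.83
Z_in = Z_0·(Z_L + jZ_0·tanβl)/(Z_0 + jZ_L·tanβl) = 16.1 − j5.31 Ω
Γ_s = (Z_in − Z_s)/(Z_in + Z_s) = (-33.9 − j5.31)/(66.1 − j5.31), |Γ_s| = 0.518
VSWR = (1 + |Γ_s|)/(1 − |Γ_s|)

VSWR ≈ 3.15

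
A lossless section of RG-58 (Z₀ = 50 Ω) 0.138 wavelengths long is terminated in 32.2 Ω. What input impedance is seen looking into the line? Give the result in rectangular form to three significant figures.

βl = 2π × 0.138 = 49.7°
tan(βl) = tan(49.7°) = 1.18
Z_in = Z_0·(Z_L + jZ_0·tanβl)/(Z_0 + jZ_L·tanβl)
     = 50·(32.2 + j58.9)/(50 + j37.9)

Z_in ≈ 48.8 + j21.9 Ω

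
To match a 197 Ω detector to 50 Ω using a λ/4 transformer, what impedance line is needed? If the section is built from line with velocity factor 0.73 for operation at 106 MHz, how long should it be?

Z_qwt = √(Z_0·R_L) = √(50 × 197) = √9850
λ = 0.73·c/f = 2.07 m, so l = λ/4 = 0.517 m

Z_qwt ≈ 99.2 Ω; length ≈ 51.7 cm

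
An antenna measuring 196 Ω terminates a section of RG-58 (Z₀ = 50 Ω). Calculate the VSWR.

For a purely resistive load, VSWR = R_L/Z_0 or Z_0/R_L (whichever > 1) = 196/50

VSWR ≈ 3.92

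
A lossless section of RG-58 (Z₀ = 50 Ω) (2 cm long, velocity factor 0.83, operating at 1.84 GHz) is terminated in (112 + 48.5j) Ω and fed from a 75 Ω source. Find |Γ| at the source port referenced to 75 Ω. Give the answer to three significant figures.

|Γ| ≈ 0.492

λ = v/f = 0.83·c / 1.84 GHz = 0.135 m
βl = 2π·l/λ = 2π × 0.148 = 53.2°
tan(βl) = 1.34
Z_in = Z_0·(Z_L + jZ_0·tanβl)/(Z_0 + jZ_L·tanβl) = 34.5 − j40.8 Ω
Γ_s = (Z_in − Z_s)/(Z_in + Z_s) = (-40.5 − j40.8)/(109 − j40.8), |Γ_s| = 0.492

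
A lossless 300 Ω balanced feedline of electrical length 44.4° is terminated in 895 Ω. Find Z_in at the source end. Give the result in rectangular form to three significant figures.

tan(βl) = tan(44.4°) = 0.979
Z_in = Z_0·(Z_L + jZ_0·tanβl)/(Z_0 + jZ_L·tanβl)
     = 300·(895 + j294)/(300 + j876)

Z_in ≈ 184 − j243 Ω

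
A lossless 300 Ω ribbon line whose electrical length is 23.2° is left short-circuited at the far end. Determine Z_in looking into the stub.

tan(βl) = 0.429
For a short-circuited stub, Z_in = jZ_0·tan(βl)

Z_in ≈ +j129 Ω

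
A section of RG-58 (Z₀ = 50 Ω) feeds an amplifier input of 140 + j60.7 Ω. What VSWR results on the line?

VSWR ≈ 3.39

Γ = (Z_L − Z_0)/(Z_L + Z_0) = (90 + j60.7)/(190 + j60.7)
|Γ| = 109/199 = 0.544
VSWR = (1 + |Γ|)/(1 − |Γ|) = 1.54/0.456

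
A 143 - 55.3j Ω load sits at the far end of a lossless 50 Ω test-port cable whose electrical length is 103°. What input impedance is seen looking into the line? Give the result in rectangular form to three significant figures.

tan(βl) = tan(103°) = -4.33
Z_in = Z_0·(Z_L + jZ_0·tanβl)/(Z_0 + jZ_L·tanβl)
     = 50·(143 − j272)/(-190 − j619)

Z_in ≈ 16.8 + j16.7 Ω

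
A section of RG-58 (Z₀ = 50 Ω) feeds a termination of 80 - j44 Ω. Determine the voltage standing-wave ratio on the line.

VSWR ≈ 2.27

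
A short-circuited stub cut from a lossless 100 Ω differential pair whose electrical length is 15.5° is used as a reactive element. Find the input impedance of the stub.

tan(βl) = 0.277
For a short-circuited stub, Z_in = jZ_0·tan(βl)

Z_in ≈ +j27.7 Ω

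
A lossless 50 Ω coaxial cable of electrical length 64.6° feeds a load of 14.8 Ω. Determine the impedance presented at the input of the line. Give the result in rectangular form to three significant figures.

tan(βl) = tan(64.6°) = 2.11
Z_in = Z_0·(Z_L + jZ_0·tanβl)/(Z_0 + jZ_L·tanβl)
     = 50·(14.8 + j105)/(50 + j31.2)

Z_in ≈ 57.9 + j69.2 Ω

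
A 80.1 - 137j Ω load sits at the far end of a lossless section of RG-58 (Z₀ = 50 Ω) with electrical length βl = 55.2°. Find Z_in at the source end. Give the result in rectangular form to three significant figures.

tan(βl) = tan(55.2°) = 1.44
Z_in = Z_0·(Z_L + jZ_0·tanβl)/(Z_0 + jZ_L·tanβl)
     = 50·(80.1 − j65.1)/(247 + j115)

Z_in ≈ 8.27 − j17 Ω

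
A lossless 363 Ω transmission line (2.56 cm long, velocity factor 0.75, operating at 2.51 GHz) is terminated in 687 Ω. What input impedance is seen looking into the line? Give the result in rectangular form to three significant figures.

λ = v/f = 0.75·c / 2.51 GHz = 0.0896 m
βl = 2π·l/λ = 2π × 0.286 = 103°
tan(βl) = tan(103°) = -4.4
Z_in = Z_0·(Z_L + jZ_0·tanβl)/(Z_0 + jZ_L·tanβl)
     = 363·(687 − j1600)/(363 − j3020)

Z_in ≈ 199 + j58.6 Ω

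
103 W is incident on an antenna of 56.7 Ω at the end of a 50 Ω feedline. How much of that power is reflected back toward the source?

Γ = (56.7 − 50)/(56.7 + 50) = 0.0628
|Γ|² = 0.00394
P_refl = |Γ|²·P_inc = 0.406 W, P_del = (1 − |Γ|²)·P_inc = 103 W

P_reflected ≈ 0.406 W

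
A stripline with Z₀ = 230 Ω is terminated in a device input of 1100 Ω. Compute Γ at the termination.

Γ = 0.654

Γ = (Z_L − Z_0)/(Z_L + Z_0) = (1100 − 230)/(1100 + 230) = 870/1330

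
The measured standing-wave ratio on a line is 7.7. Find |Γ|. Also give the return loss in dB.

|Γ| = (S − 1)/(S + 1) = (7.7 − 1)/(7.7 + 1) = 6.7/8.7
RL = −20·log₁₀|Γ| = −20·log₁₀(0.77)

|Γ| ≈ 0.77; return loss ≈ 2.27 dB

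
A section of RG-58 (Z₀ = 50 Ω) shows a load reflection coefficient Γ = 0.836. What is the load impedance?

Z_L ≈ 560 Ω

Z_L = Z_0·(1 + Γ)/(1 − Γ) = 50·(1.84)/(0.164)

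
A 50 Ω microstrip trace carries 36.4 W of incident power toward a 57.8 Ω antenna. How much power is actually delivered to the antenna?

Γ = (57.8 − 50)/(57.8 + 50) = 0.0724
|Γ|² = 0.00524
P_refl = |Γ|²·P_inc = 0.191 W, P_del = (1 − |Γ|²)·P_inc = 36.2 W

P_delivered ≈ 36.2 W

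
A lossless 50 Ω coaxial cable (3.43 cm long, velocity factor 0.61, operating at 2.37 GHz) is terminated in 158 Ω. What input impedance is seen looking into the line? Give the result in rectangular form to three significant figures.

λ = v/f = 0.61·c / 2.37 GHz = 0.0772 m
βl = 2π·l/λ = 2π × 0.444 = 160°
tan(βl) = tan(160°) = -0.366
Z_in = Z_0·(Z_L + jZ_0·tanβl)/(Z_0 + jZ_L·tanβl)
     = 50·(158 − j18.3)/(50 − j57.8)

Z_in ≈ 76.7 + j70.4 Ω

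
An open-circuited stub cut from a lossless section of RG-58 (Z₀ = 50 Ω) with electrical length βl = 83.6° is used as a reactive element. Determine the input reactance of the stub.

tan(βl) = 8.92
For an open-circuited stub, Z_in = −jZ_0·cot(βl) = −jZ_0/tan(βl)

X_in ≈ -5.61 Ω (capacitive)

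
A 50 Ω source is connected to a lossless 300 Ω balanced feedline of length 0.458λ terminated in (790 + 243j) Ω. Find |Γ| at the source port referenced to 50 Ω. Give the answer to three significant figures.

βl = 2π × 0.458 = 165°
tan(βl) = -0.27
Z_in = Z_0·(Z_L + jZ_0·tanβl)/(Z_0 + jZ_L·tanβl) = 426 + j381 Ω
Γ_s = (Z_in − Z_s)/(Z_in + Z_s) = (376 + j381)/(476 + j381), |Γ_s| = 0.878

|Γ| ≈ 0.878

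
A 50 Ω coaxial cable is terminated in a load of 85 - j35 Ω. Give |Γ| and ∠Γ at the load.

Γ ≈ 0.355 ∠ -30.5°

Γ = (Z_L − Z_0)/(Z_L + Z_0) = (35 − j35)/(135 − j35)
|Γ| = 49.5/139 = 0.355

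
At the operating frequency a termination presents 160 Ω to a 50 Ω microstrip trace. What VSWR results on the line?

VSWR ≈ 3.2

For a purely resistive load, VSWR = R_L/Z_0 or Z_0/R_L (whichever > 1) = 160/50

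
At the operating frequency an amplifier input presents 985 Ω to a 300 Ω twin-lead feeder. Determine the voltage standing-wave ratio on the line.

VSWR ≈ 3.28

Γ = (985 − 300)/(985 + 300) = 0.533
VSWR = (1 + 0.533)/(1 − 0.533)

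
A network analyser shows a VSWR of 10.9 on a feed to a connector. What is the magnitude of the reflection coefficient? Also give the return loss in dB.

|Γ| ≈ 0.832; return loss ≈ 1.6 dB

|Γ| = (S − 1)/(S + 1) = (10.9 − 1)/(10.9 + 1) = 9.9/11.9
RL = −20·log₁₀|Γ| = −20·log₁₀(0.832)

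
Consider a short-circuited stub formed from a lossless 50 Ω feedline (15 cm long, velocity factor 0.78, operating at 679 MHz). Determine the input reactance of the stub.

X_in ≈ -21.5 Ω (capacitive)

λ = v/f = 0.78·c / 679 MHz = 0.345 m
βl = 2π·l/λ = 2π × 0.435 = 157°
tan(βl) = -0.431
For a short-circuited stub, Z_in = jZ_0·tan(βl)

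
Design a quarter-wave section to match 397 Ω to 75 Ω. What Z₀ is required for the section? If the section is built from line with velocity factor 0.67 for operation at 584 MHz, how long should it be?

Z_qwt ≈ 173 Ω; length ≈ 8.6 cm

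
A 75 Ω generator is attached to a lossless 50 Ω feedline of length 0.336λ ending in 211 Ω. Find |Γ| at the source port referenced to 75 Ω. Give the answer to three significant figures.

βl = 2π × 0.336 = 121°
tan(βl) = -1.67
Z_in = Z_0·(Z_L + jZ_0·tanβl)/(Z_0 + jZ_L·tanβl) = 15.8 + j27.8 Ω
Γ_s = (Z_in − Z_s)/(Z_in + Z_s) = (-59.2 + j27.8)/(90.8 + j27.8), |Γ_s| = 0.689

|Γ| ≈ 0.689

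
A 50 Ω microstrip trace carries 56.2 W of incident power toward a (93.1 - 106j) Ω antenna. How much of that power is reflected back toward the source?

|Γ| = |(43.1 − j106)/(143.1 − j106)| = 0.643
|Γ|² = 0.413
P_refl = |Γ|²·P_inc = 23.2 W, P_del = (1 − |Γ|²)·P_inc = 33 W

P_reflected ≈ 23.2 W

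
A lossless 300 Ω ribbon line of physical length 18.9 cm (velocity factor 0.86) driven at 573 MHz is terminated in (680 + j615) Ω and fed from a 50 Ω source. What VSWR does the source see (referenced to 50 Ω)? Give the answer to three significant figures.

λ = v/f = 0.86·c / 573 MHz = 0.45 m
βl = 2π·l/λ = 2π × 0.42 = 151°
tan(βl) = -0.552
Z_in = Z_0·(Z_L + jZ_0·tanβl)/(Z_0 + jZ_L·tanβl) = 145 + j296 Ω
Γ_s = (Z_in − Z_s)/(Z_in + Z_s) = (95.3 + j296)/(195 + j296), |Γ_s| = 0.877
VSWR = (1 + |Γ_s|)/(1 − |Γ_s|)

VSWR ≈ 15.3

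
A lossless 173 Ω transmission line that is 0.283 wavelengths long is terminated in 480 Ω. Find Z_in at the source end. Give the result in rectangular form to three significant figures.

βl = 2π × 0.283 = 102°
tan(βl) = tan(102°) = -4.75
Z_in = Z_0·(Z_L + jZ_0·tanβl)/(Z_0 + jZ_L·tanβl)
     = 173·(480 − j822)/(173 − j2280)

Z_in ≈ 64.7 + j31.5 Ω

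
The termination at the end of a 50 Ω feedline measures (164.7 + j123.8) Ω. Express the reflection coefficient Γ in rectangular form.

Γ ≈ 0.65 + j0.202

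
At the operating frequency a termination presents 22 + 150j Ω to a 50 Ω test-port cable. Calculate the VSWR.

Γ = (Z_L − Z_0)/(Z_L + Z_0) = (-28 + j150)/(72 + j150)
|Γ| = 153/166 = 0.917
VSWR = (1 + |Γ|)/(1 − |Γ|) = 1.92/0.0829

VSWR ≈ 23.1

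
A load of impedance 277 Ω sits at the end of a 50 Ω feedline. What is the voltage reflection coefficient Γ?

Γ = (Z_L − Z_0)/(Z_L + Z_0) = (277 − 50)/(277 + 50) = 227/327

Γ = 0.694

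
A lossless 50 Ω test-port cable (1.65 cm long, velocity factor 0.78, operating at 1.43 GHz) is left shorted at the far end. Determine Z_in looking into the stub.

Z_in ≈ +j36.7 Ω

λ = v/f = 0.78·c / 1.43 GHz = 0.164 m
βl = 2π·l/λ = 2π × 0.101 = 36.3°
tan(βl) = 0.735
For a shorted stub, Z_in = jZ_0·tan(βl)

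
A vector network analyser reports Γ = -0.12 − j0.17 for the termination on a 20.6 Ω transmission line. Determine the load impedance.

Z_L = Z_0·(1 + Γ)/(1 − Γ) = 20.6·(0.88 − j0.17)/(1.12 + j0.17)

Z_L ≈ 15.4 − j5.46 Ω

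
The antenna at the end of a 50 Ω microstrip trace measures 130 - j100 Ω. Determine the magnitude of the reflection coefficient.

|Γ| ≈ 0.622

Γ = (Z_L − Z_0)/(Z_L + Z_0) = (80 − j100)/(180 − j100)
|Γ| = 128/206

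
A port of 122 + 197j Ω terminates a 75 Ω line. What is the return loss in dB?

Γ = (47 + j197)/(197 + j197), |Γ| = 0.727
RL = −20·log₁₀|Γ| = −20·log₁₀(0.727)

RL ≈ 2.77 dB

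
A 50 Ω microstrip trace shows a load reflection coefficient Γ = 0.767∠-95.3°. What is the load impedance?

Z_L ≈ 11.9 − j44.1 Ω

Z_L = Z_0·(1 + Γ)/(1 − Γ) = 50·(0.929 − j0.764)/(1.07 + j0.764)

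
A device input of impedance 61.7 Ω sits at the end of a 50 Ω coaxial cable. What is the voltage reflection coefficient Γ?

Γ = (Z_L − Z_0)/(Z_L + Z_0) = (61.7 − 50)/(61.7 + 50) = 11.7/111.7

Γ = 0.105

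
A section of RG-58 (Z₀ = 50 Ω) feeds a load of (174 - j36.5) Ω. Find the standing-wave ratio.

VSWR ≈ 3.65

Γ = (Z_L − Z_0)/(Z_L + Z_0) = (124 − j36.5)/(224 − j36.5)
|Γ| = 129/227 = 0.57
VSWR = (1 + |Γ|)/(1 − |Γ|) = 1.57/0.43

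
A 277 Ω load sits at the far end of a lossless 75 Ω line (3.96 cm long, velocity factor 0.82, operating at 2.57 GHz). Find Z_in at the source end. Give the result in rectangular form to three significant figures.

Z_in ≈ 63.4 + j96 Ω

λ = v/f = 0.82·c / 2.57 GHz = 0.0957 m
βl = 2π·l/λ = 2π × 0.414 = 149°
tan(βl) = tan(149°) = -0.602
Z_in = Z_0·(Z_L + jZ_0·tanβl)/(Z_0 + jZ_L·tanβl)
     = 75·(277 − j45.2)/(75 − j167)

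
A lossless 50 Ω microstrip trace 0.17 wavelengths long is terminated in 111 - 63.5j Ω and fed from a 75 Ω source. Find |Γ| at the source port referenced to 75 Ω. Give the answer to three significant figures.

|Γ| ≈ 0.631

βl = 2π × 0.17 = 61.2°
tan(βl) = 1.82
Z_in = Z_0·(Z_L + jZ_0·tanβl)/(Z_0 + jZ_L·tanβl) = 17.5 − j13.1 Ω
Γ_s = (Z_in − Z_s)/(Z_in + Z_s) = (-57.5 − j13.1)/(92.5 − j13.1), |Γ_s| = 0.631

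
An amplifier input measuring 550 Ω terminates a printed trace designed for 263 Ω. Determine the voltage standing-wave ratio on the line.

Γ = (550 − 263)/(550 + 263) = 0.353
VSWR = (1 + 0.353)/(1 − 0.353)

VSWR ≈ 2.09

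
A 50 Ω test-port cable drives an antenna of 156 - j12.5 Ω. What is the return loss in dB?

Γ = (106 − j12.5)/(206 − j12.5), |Γ| = 0.517
RL = −20·log₁₀|Γ| = −20·log₁₀(0.517)

RL ≈ 5.73 dB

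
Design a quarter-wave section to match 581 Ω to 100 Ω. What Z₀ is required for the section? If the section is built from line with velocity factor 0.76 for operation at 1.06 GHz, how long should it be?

Z_qwt = √(Z_0·R_L) = √(100 × 581) = √58100
λ = 0.76·c/f = 0.215 m, so l = λ/4 = 0.0538 m

Z_qwt ≈ 241 Ω; length ≈ 5.38 cm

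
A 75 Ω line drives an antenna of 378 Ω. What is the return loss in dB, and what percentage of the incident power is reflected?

RL ≈ 3.49 dB; 44.7% of incident power reflected

Γ = (378 − 75)/(378 + 75) = 0.669
RL = −20·log₁₀(0.669) = 3.49 dB
P_refl/P_inc = |Γ|² = 0.447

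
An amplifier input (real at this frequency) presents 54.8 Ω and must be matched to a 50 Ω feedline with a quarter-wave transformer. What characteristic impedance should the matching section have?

Z_qwt = √(Z_0·R_L) = √(50 × 54.8) = √2740

Z_qwt ≈ 52.3 Ω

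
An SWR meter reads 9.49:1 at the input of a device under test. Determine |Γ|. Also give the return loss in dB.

|Γ| = (S − 1)/(S + 1) = (9.49 − 1)/(9.49 + 1) = 8.49/10.5
RL = −20·log₁₀|Γ| = −20·log₁₀(0.809)

|Γ| ≈ 0.809; return loss ≈ 1.84 dB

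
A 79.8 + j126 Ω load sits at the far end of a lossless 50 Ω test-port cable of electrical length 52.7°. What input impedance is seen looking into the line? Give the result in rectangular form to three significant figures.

Z_in ≈ 22.4 − j62.7 Ω

tan(βl) = tan(52.7°) = 1.31
Z_in = Z_0·(Z_L + jZ_0·tanβl)/(Z_0 + jZ_L·tanβl)
     = 50·(79.8 + j192)/(-115 + j105)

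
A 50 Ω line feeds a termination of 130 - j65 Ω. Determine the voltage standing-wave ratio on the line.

VSWR ≈ 3.33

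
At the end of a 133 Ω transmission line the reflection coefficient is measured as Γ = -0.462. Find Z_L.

Z_L = Z_0·(1 + Γ)/(1 − Γ) = 133·(0.538)/(1.46)

Z_L ≈ 48.9 Ω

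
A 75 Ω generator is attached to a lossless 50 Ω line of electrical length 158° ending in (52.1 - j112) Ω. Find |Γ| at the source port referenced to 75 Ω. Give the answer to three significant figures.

|Γ| ≈ 0.633

tan(βl) = -0.404
Z_in = Z_0·(Z_L + jZ_0·tanβl)/(Z_0 + jZ_L·tanβl) = 325 + j50.3 Ω
Γ_s = (Z_in − Z_s)/(Z_in + Z_s) = (250 + j50.3)/(400 + j50.3), |Γ_s| = 0.633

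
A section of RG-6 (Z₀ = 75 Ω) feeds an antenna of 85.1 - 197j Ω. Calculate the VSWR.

Γ = (Z_L − Z_0)/(Z_L + Z_0) = (10.1 − j197)/(160.1 − j197)
|Γ| = 197/254 = 0.777
VSWR = (1 + |Γ|)/(1 − |Γ|) = 1.78/0.223

VSWR ≈ 7.97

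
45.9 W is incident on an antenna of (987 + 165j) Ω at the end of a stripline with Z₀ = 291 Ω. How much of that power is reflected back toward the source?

P_reflected ≈ 14.1 W

|Γ| = |(696 + j165)/(1278 + j165)| = 0.555
|Γ|² = 0.308
P_refl = |Γ|²·P_inc = 14.1 W, P_del = (1 − |Γ|²)·P_inc = 31.8 W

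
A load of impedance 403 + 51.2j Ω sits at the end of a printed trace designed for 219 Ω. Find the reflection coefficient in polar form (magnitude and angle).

Γ ≈ 0.306 ∠ 10.8°

Γ = (Z_L − Z_0)/(Z_L + Z_0) = (184 + j51.2)/(622 + j51.2)
|Γ| = 191/624 = 0.306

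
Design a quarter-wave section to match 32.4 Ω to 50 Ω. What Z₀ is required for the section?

Z_qwt ≈ 40.2 Ω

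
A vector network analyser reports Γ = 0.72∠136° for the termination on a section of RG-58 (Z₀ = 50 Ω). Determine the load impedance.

Z_L = Z_0·(1 + Γ)/(1 − Γ) = 50·(0.482 + j0.5)/(1.52 − j0.5)

Z_L ≈ 9.43 + j19.6 Ω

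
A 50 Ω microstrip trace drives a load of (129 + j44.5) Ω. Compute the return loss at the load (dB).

Γ = (79 + j44.5)/(179 + j44.5), |Γ| = 0.492
RL = −20·log₁₀|Γ| = −20·log₁₀(0.492)

RL ≈ 6.17 dB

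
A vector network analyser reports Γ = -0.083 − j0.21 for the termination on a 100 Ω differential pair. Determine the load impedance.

Z_L = Z_0·(1 + Γ)/(1 − Γ) = 100·(0.917 − j0.21)/(1.08 + j0.21)

Z_L ≈ 78 − j34.5 Ω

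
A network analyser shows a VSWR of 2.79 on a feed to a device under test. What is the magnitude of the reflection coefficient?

|Γ| ≈ 0.472

|Γ| = (S − 1)/(S + 1) = (2.79 − 1)/(2.79 + 1) = 1.79/3.79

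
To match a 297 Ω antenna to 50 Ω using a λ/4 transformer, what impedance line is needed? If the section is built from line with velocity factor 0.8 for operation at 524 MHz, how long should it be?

Z_qwt ≈ 122 Ω; length ≈ 11.5 cm

Z_qwt = √(Z_0·R_L) = √(50 × 297) = √14850
λ = 0.8·c/f = 0.458 m, so l = λ/4 = 0.115 m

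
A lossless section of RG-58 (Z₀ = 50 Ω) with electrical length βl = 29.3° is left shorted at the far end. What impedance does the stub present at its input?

Z_in ≈ +j28.1 Ω

tan(βl) = 0.561
For a shorted stub, Z_in = jZ_0·tan(βl)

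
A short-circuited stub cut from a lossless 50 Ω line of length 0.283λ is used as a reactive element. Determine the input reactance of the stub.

βl = 2π × 0.283 = 102°
tan(βl) = -4.75
For a short-circuited stub, Z_in = jZ_0·tan(βl)

X_in ≈ -238 Ω (capacitive)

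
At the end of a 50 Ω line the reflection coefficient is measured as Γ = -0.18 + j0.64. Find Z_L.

Z_L ≈ 15.5 + j35.5 Ω

Z_L = Z_0·(1 + Γ)/(1 − Γ) = 50·(0.82 + j0.64)/(1.18 − j0.64)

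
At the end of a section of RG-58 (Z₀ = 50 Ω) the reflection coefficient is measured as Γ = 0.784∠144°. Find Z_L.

Z_L ≈ 6.68 + j16 Ω

Z_L = Z_0·(1 + Γ)/(1 − Γ) = 50·(0.366 + j0.461)/(1.63 − j0.461)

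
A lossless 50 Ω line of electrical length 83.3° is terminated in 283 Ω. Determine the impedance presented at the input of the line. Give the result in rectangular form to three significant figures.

tan(βl) = tan(83.3°) = 8.51
Z_in = Z_0·(Z_L + jZ_0·tanβl)/(Z_0 + jZ_L·tanβl)
     = 50·(283 + j426)/(50 + j2410)

Z_in ≈ 8.95 − j5.69 Ω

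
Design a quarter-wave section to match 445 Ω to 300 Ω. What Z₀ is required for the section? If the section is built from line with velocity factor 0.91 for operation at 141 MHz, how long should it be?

Z_qwt ≈ 365 Ω; length ≈ 48.4 cm

Z_qwt = √(Z_0·R_L) = √(300 × 445) = √133500
λ = 0.91·c/f = 1.94 m, so l = λ/4 = 0.484 m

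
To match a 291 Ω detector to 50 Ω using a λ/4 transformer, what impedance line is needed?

Z_qwt = √(Z_0·R_L) = √(50 × 291) = √14550

Z_qwt ≈ 121 Ω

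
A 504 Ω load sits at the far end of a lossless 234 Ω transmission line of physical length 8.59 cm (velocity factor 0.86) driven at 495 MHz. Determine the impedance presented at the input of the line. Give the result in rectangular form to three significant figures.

λ = v/f = 0.86·c / 495 MHz = 0.521 m
βl = 2π·l/λ = 2π × 0.165 = 59.3°
tan(βl) = tan(59.3°) = 1.69
Z_in = Z_0·(Z_L + jZ_0·tanβl)/(Z_0 + jZ_L·tanβl)
     = 234·(504 + j395)/(234 + j850)

Z_in ≈ 137 − j101 Ω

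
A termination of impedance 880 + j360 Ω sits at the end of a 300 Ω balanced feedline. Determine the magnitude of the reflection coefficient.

Γ = (Z_L − Z_0)/(Z_L + Z_0) = (580 + j360)/(1180 + j360)
|Γ| = 683/1230

|Γ| ≈ 0.553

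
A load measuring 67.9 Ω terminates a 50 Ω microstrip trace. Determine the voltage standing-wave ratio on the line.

Γ = (67.9 − 50)/(67.9 + 50) = 0.152
VSWR = (1 + 0.152)/(1 − 0.152)

VSWR ≈ 1.36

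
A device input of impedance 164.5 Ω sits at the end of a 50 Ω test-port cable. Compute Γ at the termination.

Γ = (Z_L − Z_0)/(Z_L + Z_0) = (164.5 − 50)/(164.5 + 50) = 114.5/214.5

Γ = 0.534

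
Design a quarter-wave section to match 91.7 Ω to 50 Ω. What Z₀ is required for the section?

Z_qwt ≈ 67.7 Ω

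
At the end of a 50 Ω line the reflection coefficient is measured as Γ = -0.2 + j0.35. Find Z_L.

Z_L ≈ 26.8 + j22.4 Ω

Z_L = Z_0·(1 + Γ)/(1 − Γ) = 50·(0.8 + j0.35)/(1.2 − j0.35)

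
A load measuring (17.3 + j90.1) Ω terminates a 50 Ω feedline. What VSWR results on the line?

Γ = (Z_L − Z_0)/(Z_L + Z_0) = (-32.7 + j90.1)/(67.3 + j90.1)
|Γ| = 95.9/112 = 0.852
VSWR = (1 + |Γ|)/(1 − |Γ|) = 1.85/0.148

VSWR ≈ 12.5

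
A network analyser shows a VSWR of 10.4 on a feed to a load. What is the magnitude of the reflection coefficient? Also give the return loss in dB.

|Γ| ≈ 0.825; return loss ≈ 1.68 dB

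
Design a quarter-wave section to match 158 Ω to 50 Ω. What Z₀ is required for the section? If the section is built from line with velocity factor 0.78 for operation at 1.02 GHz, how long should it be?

Z_qwt = √(Z_0·R_L) = √(50 × 158) = √7900
λ = 0.78·c/f = 0.229 m, so l = λ/4 = 0.0574 m

Z_qwt ≈ 88.9 Ω; length ≈ 5.74 cm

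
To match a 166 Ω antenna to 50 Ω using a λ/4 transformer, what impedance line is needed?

Z_qwt ≈ 91.1 Ω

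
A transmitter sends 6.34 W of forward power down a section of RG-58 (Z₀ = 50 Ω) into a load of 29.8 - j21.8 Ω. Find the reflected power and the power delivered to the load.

P_reflected ≈ 0.818 W; P_delivered ≈ 5.52 W

|Γ| = |(-20.2 − j21.8)/(79.8 − j21.8)| = 0.359
|Γ|² = 0.129
P_refl = |Γ|²·P_inc = 0.818 W, P_del = (1 − |Γ|²)·P_inc = 5.52 W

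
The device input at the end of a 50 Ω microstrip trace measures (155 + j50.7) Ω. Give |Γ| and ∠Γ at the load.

Γ ≈ 0.552 ∠ 11.9°

Γ = (Z_L − Z_0)/(Z_L + Z_0) = (105 + j50.7)/(205 + j50.7)
|Γ| = 117/211 = 0.552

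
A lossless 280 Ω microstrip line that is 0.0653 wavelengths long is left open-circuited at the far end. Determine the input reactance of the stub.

X_in ≈ -644 Ω (capacitive)

βl = 2π × 0.0653 = 23.5°
tan(βl) = 0.435
For an open-circuited stub, Z_in = −jZ_0·cot(βl) = −jZ_0/tan(βl)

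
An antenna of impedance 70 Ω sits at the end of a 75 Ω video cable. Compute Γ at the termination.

Γ = -0.0345

Γ = (Z_L − Z_0)/(Z_L + Z_0) = (70 − 75)/(70 + 75) = -5/145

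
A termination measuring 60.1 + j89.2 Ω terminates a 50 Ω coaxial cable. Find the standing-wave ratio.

Γ = (Z_L − Z_0)/(Z_L + Z_0) = (10.1 + j89.2)/(110.1 + j89.2)
|Γ| = 89.8/142 = 0.634
VSWR = (1 + |Γ|)/(1 − |Γ|) = 1.63/0.366

VSWR ≈ 4.46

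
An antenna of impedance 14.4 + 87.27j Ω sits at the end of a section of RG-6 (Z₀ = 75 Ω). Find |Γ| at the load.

Γ = (Z_L − Z_0)/(Z_L + Z_0) = (-60.6 + j87.27)/(89.4 + j87.27)
|Γ| = 106/125

|Γ| ≈ 0.85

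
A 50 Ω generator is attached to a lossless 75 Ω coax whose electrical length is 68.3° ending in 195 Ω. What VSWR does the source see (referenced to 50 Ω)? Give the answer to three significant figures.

tan(βl) = 2.51
Z_in = Z_0·(Z_L + jZ_0·tanβl)/(Z_0 + jZ_L·tanβl) = 32.6 − j24.8 Ω
Γ_s = (Z_in − Z_s)/(Z_in + Z_s) = (-17.4 − j24.8)/(82.6 − j24.8), |Γ_s| = 0.351
VSWR = (1 + |Γ_s|)/(1 − |Γ_s|)

VSWR ≈ 2.08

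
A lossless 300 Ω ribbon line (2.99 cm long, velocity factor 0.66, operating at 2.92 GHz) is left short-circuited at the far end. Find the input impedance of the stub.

λ = v/f = 0.66·c / 2.92 GHz = 0.0678 m
βl = 2π·l/λ = 2π × 0.441 = 159°
tan(βl) = -0.389
For a short-circuited stub, Z_in = jZ_0·tan(βl)

Z_in ≈ −j117 Ω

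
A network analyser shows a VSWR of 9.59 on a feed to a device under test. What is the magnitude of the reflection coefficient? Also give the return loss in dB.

|Γ| ≈ 0.811; return loss ≈ 1.82 dB

|Γ| = (S − 1)/(S + 1) = (9.59 − 1)/(9.59 + 1) = 8.59/10.6
RL = −20·log₁₀|Γ| = −20·log₁₀(0.811)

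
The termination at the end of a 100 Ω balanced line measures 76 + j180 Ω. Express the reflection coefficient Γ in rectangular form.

Γ ≈ 0.445 + j0.568

Γ = (Z_L − Z_0)/(Z_L + Z_0) = (-24 + j180)/(176 + j180)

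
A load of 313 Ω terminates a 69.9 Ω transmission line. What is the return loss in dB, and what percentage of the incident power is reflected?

Γ = (313 − 69.9)/(313 + 69.9) = 0.635
RL = −20·log₁₀(0.635) = 3.95 dB
P_refl/P_inc = |Γ|² = 0.403

RL ≈ 3.95 dB; 40.3% of incident power reflected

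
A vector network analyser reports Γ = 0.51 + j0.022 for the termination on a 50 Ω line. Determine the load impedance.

Z_L ≈ 154 + j9.14 Ω

Z_L = Z_0·(1 + Γ)/(1 − Γ) = 50·(1.51 + j0.022)/(0.49 − j0.022)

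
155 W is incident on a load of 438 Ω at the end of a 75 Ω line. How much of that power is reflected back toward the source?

P_reflected ≈ 77.6 W

Γ = (438 − 75)/(438 + 75) = 0.708
|Γ|² = 0.501
P_refl = |Γ|²·P_inc = 77.6 W, P_del = (1 − |Γ|²)·P_inc = 77.4 W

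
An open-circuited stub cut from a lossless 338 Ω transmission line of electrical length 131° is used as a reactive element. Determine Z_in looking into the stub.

Z_in ≈ +j294 Ω

tan(βl) = -1.15
For an open-circuited stub, Z_in = −jZ_0·cot(βl) = −jZ_0/tan(βl)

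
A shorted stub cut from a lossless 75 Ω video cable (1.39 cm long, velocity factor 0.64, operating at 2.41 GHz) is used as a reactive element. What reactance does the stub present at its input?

X_in ≈ 146 Ω (inductive)

λ = v/f = 0.64·c / 2.41 GHz = 0.0797 m
βl = 2π·l/λ = 2π × 0.174 = 62.8°
tan(βl) = 1.95
For a shorted stub, Z_in = jZ_0·tan(βl)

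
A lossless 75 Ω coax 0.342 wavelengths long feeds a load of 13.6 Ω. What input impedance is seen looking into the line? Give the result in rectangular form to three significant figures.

Z_in ≈ 42.3 − j103 Ω

βl = 2π × 0.342 = 123°
tan(βl) = tan(123°) = -1.53
Z_in = Z_0·(Z_L + jZ_0·tanβl)/(Z_0 + jZ_L·tanβl)
     = 75·(13.6 − j115)/(75 − j20.8)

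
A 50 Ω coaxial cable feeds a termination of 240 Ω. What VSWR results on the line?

VSWR ≈ 4.8

Γ = (240 − 50)/(240 + 50) = 0.655
VSWR = (1 + 0.655)/(1 − 0.655)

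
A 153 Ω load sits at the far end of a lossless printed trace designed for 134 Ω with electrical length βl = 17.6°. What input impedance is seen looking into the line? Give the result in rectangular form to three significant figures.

Z_in ≈ 149 − j11.4 Ω

tan(βl) = tan(17.6°) = 0.317
Z_in = Z_0·(Z_L + jZ_0·tanβl)/(Z_0 + jZ_L·tanβl)
     = 134·(153 + j42.5)/(134 + j48.5)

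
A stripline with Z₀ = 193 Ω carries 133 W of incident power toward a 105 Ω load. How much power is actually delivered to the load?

P_delivered ≈ 121 W

Γ = (105 − 193)/(105 + 193) = -0.295
|Γ|² = 0.0872
P_refl = |Γ|²·P_inc = 11.6 W, P_del = (1 − |Γ|²)·P_inc = 121 W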